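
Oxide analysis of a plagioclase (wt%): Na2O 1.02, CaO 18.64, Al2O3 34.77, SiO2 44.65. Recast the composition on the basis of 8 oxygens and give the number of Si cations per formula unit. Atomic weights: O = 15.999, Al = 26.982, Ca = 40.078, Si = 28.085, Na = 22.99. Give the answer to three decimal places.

Na2O: 1.02/61.979 = 0.01646 mol → 0.03292 mol Na, 0.01646 mol O.
CaO: 18.64/56.077 = 0.33240 mol → 0.33240 mol Ca, 0.33240 mol O.
Al2O3: 34.77/101.961 = 0.34101 mol → 0.68202 mol Al, 1.02303 mol O.
SiO2: 44.65/60.083 = 0.74314 mol → 0.74314 mol Si, 1.48628 mol O.
Total oxygen = 2.85817 mol. Normalization factor = 8/2.85817 = 2.79899.
Si per 8 O = 0.74314 × 2.79899 = 2.080.

2.080 Si apfu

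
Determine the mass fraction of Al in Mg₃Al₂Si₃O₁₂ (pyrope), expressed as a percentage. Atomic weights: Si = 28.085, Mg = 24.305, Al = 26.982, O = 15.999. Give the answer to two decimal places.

M(Mg₃Al₂Si₃O₁₂) = 403.122 g/mol.
Al contributes 2 × 26.982 = 53.964 g per mole.
53.964/403.122 = 0.1339 → 13.39%.

13.39 weight percent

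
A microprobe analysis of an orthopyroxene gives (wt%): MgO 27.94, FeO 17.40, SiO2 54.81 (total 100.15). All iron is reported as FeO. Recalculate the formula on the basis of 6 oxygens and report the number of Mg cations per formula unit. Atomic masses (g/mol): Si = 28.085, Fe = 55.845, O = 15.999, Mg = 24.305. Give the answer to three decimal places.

1.507 Mg apfu

MgO: 27.94/40.304 = 0.69323 mol → 0.69323 mol Mg, 0.69323 mol O.
FeO: 17.40/71.844 = 0.24219 mol → 0.24219 mol Fe, 0.24219 mol O.
SiO2: 54.81/60.083 = 0.91224 mol → 0.91224 mol Si, 1.82448 mol O.
Total oxygen = 2.75990 mol. Normalization factor = 6/2.75990 = 2.17399.
Mg per 6 O = 0.69323 × 2.17399 = 1.507.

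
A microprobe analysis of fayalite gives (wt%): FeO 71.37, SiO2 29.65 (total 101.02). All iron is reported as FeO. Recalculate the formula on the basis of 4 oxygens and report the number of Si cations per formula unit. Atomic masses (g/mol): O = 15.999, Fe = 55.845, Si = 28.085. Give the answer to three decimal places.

0.997 Si apfu

71.37 wt% FeO ÷ 71.844 g/mol = 0.99340 mol, giving 0.99340 Fe and 0.99340 O.
29.65 wt% SiO2 ÷ 60.083 g/mol = 0.49348 mol, giving 0.49348 Si and 0.98696 O.
Oxygen sums to 1.98036; scaling by 4/1.98036 = 2.01983 puts the formula on 4 O.
Si: 0.49348 × 2.01983 = 0.997 atoms per formula unit.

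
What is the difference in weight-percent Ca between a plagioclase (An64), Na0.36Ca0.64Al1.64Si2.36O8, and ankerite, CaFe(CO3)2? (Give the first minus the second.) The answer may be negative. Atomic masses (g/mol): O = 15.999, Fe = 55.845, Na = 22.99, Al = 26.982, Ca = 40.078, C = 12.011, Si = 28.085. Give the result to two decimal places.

-9.15 percentage points

First mineral: 25.650 g Ca in 272.449 g formula = 9.41 wt% Ca.
Second mineral: 40.078 g Ca in 215.939 g formula = 18.56 wt% Ca.
9.41% − 18.56% gives a difference of -9.15 percentage points.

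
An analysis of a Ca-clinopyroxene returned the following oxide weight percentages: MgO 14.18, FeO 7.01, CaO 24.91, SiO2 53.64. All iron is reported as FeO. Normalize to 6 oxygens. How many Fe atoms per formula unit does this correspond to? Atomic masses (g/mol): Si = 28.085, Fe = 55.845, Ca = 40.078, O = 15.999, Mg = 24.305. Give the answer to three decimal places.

14.18 wt% MgO ÷ 40.304 g/mol = 0.35183 mol, giving 0.35183 Mg and 0.35183 O.
7.01 wt% FeO ÷ 71.844 g/mol = 0.09757 mol, giving 0.09757 Fe and 0.09757 O.
24.91 wt% CaO ÷ 56.077 g/mol = 0.44421 mol, giving 0.44421 Ca and 0.44421 O.
53.64 wt% SiO2 ÷ 60.083 g/mol = 0.89277 mol, giving 0.89277 Si and 1.78554 O.
Oxygen sums to 2.67915; scaling by 6/2.67915 = 2.23952 puts the formula on 6 O.
Fe: 0.09757 × 2.23952 = 0.219 atoms per formula unit.

0.219 Fe apfu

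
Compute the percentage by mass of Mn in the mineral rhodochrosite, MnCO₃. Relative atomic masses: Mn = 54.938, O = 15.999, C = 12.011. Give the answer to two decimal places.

M(MnCO₃) = 114.946 g/mol.
Mn contributes 1 × 54.938 = 54.938 g per mole.
54.938/114.946 = 0.4779 → 47.79%.

47.79 mass %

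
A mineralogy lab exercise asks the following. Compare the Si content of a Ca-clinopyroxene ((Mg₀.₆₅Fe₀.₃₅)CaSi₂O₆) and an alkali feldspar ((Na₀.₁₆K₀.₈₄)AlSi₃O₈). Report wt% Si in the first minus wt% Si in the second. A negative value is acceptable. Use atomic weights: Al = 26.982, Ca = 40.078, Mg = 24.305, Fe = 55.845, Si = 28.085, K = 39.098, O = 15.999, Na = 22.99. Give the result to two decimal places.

Si in (Mg₀.₆₅Fe₀.₃₅)CaSi₂O₆: molar mass 227.586 g/mol; 2×28.085 = 56.170 g → 24.68 wt%.
Si in (Na₀.₁₆K₀.₈₄)AlSi₃O₈: molar mass 275.750 g/mol; 3×28.085 = 84.255 g → 30.55 wt%.
Difference = 24.68 − 30.55 = -5.87 percentage points.

-5.87 percentage points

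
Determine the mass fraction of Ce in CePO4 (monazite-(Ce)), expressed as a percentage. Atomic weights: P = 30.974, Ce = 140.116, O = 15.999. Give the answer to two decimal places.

59.60 wt%

Molar mass of CePO4: 1×140.116 + 1×30.974 + 4×15.999 = 235.086 g/mol.
Mass of Ce per formula unit: 1 × 140.116 = 140.116 g.
Weight fraction Ce = 140.116 / 235.086 = 0.5960.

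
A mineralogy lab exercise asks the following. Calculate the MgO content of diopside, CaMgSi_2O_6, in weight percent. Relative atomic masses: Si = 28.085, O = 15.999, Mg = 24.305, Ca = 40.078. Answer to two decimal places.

M(CaMgSi_2O_6) = 216.547 g/mol; M(MgO) = 40.304 g/mol.
Moles MgO per formula unit = 1 Mg ÷ 1 = 1.0000.
MgO fraction = (1.0000 × 40.304) / 216.547 = 40.304/216.547 = 0.1861.

18.61 wt%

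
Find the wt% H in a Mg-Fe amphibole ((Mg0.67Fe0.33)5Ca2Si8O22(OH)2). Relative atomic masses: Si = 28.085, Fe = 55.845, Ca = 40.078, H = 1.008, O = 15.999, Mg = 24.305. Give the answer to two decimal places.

0.23 weight percent

Formula mass = 3.35*24.305 + 1.65*55.845 + 2*40.078 + 8*28.085 + 24*15.999 + 2*1.008 = 864.394 g/mol, of which 2.016 g is H.
So H makes up 2.016/864.394 = 0.0023 of the mass, i.e. 0.23%.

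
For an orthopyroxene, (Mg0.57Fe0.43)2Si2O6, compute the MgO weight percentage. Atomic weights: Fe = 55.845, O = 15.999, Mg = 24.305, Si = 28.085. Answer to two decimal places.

20.16 wt%

M((Mg0.57Fe0.43)2Si2O6) = 227.898 g/mol; M(MgO) = 40.304 g/mol.
Moles MgO per formula unit = 1.14 Mg ÷ 1 = 1.1400.
MgO fraction = (1.1400 × 40.304) / 227.898 = 45.947/227.898 = 0.2016.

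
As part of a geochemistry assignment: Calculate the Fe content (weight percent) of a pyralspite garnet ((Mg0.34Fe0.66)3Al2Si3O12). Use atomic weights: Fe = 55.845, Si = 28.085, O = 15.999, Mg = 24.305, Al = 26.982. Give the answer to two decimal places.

23.75 weight percent

Formula mass = 1.02*24.305 + 1.98*55.845 + 2*26.982 + 3*28.085 + 12*15.999 = 465.571 g/mol, of which 110.573 g is Fe.
So Fe makes up 110.573/465.571 = 0.2375 of the mass, i.e. 23.75%.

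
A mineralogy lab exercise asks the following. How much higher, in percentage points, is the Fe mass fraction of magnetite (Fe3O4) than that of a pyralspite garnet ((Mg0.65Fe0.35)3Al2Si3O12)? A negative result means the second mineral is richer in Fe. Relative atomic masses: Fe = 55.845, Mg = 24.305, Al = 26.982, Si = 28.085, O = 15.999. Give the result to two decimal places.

58.92 percentage points

Fe in Fe3O4: molar mass 231.531 g/mol; 3×55.845 = 167.535 g → 72.36 wt%.
Fe in (Mg0.65Fe0.35)3Al2Si3O12: molar mass 436.239 g/mol; 1.05×55.845 = 58.637 g → 13.44 wt%.
Difference = 72.36 − 13.44 = 58.92 percentage points.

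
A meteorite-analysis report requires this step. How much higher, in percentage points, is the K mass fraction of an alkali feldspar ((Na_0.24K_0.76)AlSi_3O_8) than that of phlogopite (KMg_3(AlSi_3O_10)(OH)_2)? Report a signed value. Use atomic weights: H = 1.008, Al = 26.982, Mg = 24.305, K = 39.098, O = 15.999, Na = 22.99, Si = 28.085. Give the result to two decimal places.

1.46 percentage points

M((Na_0.24K_0.76)AlSi_3O_8) = 274.461 g/mol, so wt% K = 29.714/274.461 × 100 = 10.83%.
M(KMg_3(AlSi_3O_10)(OH)_2) = 417.254 g/mol, so wt% K = 39.098/417.254 × 100 = 9.37%.
10.83 − 9.37 = 1.46 pp.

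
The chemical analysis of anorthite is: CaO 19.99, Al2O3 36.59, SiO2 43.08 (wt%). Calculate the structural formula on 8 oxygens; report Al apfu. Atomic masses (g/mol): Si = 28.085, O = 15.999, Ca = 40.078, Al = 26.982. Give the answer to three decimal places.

19.99 wt% CaO ÷ 56.077 g/mol = 0.35647 mol, giving 0.35647 Ca and 0.35647 O.
36.59 wt% Al2O3 ÷ 101.961 g/mol = 0.35886 mol, giving 0.71772 Al and 1.07658 O.
43.08 wt% SiO2 ÷ 60.083 g/mol = 0.71701 mol, giving 0.71701 Si and 1.43402 O.
Oxygen sums to 2.86707; scaling by 8/2.86707 = 2.79031 puts the formula on 8 O.
Al: 0.71772 × 2.79031 = 2.003 atoms per formula unit.

2.003 Al apfu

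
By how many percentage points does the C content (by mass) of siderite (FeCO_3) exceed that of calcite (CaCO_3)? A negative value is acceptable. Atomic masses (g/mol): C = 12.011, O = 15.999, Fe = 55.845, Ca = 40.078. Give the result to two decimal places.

-1.63 percentage points

First mineral: 12.011 g C in 115.853 g formula = 10.37 wt% C.
Second mineral: 12.011 g C in 100.086 g formula = 12.00 wt% C.
10.37% − 12.00% gives a difference of -1.63 percentage points.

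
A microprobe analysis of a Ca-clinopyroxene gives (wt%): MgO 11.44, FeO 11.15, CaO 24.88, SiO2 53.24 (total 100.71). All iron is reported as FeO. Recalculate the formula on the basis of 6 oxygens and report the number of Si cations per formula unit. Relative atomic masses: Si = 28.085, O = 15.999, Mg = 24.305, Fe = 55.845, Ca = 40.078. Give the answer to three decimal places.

2.003 Si apfu

MgO (M=40.304): mol = 0.28384; Mg = 0.28384, O = 0.28384.
FeO (M=71.844): mol = 0.15520; Fe = 0.15520, O = 0.15520.
CaO (M=56.077): mol = 0.44368; Ca = 0.44368, O = 0.44368.
SiO2 (M=60.083): mol = 0.88611; Si = 0.88611, O = 1.77222.
ΣO = 2.65494; factor = 6/ΣO = 2.25994.
Si apfu = 0.88611 × 2.25994 = 2.003.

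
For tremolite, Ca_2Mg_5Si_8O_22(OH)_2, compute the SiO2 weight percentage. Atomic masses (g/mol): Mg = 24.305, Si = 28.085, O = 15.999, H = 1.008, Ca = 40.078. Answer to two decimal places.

59.17 wt%

Molar mass of Ca_2Mg_5Si_8O_22(OH)_2 = 2·40.078 + 5·24.305 + 8·28.085 + 24·15.999 + 2·1.008 = 812.353 g/mol.
Each formula unit contains 8 Si, equivalent to 8/1 = 8.0000 mol SiO2.
M(SiO2) = 1×28.085 + 2×15.999 = 60.083 g/mol.
Mass of SiO2 per formula unit = 8.0000 × 60.083 = 480.664 g.
SiO2 wt% = 480.664 / 812.353 × 100 = 59.17%.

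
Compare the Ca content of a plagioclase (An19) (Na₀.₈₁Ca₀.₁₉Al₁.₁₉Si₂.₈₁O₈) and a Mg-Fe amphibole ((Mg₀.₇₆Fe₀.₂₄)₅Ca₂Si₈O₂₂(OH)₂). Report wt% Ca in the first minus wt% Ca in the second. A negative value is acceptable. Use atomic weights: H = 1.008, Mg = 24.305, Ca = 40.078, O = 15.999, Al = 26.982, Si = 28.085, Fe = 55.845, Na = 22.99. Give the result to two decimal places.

M(Na₀.₈₁Ca₀.₁₉Al₁.₁₉Si₂.₈₁O₈) = 265.256 g/mol, so wt% Ca = 7.615/265.256 × 100 = 2.87%.
M((Mg₀.₇₆Fe₀.₂₄)₅Ca₂Si₈O₂₂(OH)₂) = 850.201 g/mol, so wt% Ca = 80.156/850.201 × 100 = 9.43%.
2.87 − 9.43 = -6.56 pp.

-6.56 percentage points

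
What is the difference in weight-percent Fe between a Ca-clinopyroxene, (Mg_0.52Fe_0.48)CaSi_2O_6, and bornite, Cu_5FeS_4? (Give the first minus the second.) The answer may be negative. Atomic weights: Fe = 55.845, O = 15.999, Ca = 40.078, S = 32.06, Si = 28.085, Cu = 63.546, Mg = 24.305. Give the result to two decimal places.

M((Mg_0.52Fe_0.48)CaSi_2O_6) = 231.686 g/mol, so wt% Fe = 26.806/231.686 × 100 = 11.57%.
M(Cu_5FeS_4) = 501.815 g/mol, so wt% Fe = 55.845/501.815 × 100 = 11.13%.
11.57 − 11.13 = 0.44 pp.

0.44 percentage points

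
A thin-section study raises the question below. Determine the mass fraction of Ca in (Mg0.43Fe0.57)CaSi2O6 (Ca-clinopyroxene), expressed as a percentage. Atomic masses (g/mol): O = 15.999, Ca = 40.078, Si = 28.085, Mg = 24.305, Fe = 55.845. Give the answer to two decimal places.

17.09 wt%

Formula mass = 0.43*24.305 + 0.57*55.845 + 1*40.078 + 2*28.085 + 6*15.999 = 234.525 g/mol, of which 40.078 g is Ca.
So Ca makes up 40.078/234.525 = 0.1709 of the mass, i.e. 17.09%.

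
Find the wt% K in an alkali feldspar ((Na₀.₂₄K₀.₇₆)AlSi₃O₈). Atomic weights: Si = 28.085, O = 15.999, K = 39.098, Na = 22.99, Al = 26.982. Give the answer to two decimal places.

10.83 mass %

M((Na₀.₂₄K₀.₇₆)AlSi₃O₈) = 274.461 g/mol.
K contributes 0.76 × 39.098 = 29.714 g per mole.
29.714/274.461 = 0.1083 → 10.83%.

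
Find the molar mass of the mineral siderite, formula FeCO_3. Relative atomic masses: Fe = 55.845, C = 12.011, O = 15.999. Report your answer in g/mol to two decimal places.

Fe: 1 × 55.845 = 55.8450
C: 1 × 12.011 = 12.0110
O: 3 × 15.999 = 47.9970
Summing the contributions gives the formula mass.

115.85 g/mol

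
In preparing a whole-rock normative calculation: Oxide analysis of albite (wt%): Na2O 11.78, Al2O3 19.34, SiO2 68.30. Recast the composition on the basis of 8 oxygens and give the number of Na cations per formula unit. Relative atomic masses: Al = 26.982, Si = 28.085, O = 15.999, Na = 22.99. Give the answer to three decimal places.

1.003 Na apfu

Na2O: 11.78/61.979 = 0.19006 mol → 0.38012 mol Na, 0.19006 mol O.
Al2O3: 19.34/101.961 = 0.18968 mol → 0.37936 mol Al, 0.56904 mol O.
SiO2: 68.30/60.083 = 1.13676 mol → 1.13676 mol Si, 2.27352 mol O.
Total oxygen = 3.03262 mol. Normalization factor = 8/3.03262 = 2.63798.
Na per 8 O = 0.38012 × 2.63798 = 1.003.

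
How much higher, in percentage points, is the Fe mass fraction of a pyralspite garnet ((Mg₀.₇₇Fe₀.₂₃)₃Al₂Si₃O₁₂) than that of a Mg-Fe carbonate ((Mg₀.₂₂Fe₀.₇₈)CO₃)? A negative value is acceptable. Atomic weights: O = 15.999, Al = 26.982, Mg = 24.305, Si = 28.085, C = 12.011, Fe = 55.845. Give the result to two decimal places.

-30.92 percentage points

First mineral: 38.533 g Fe in 424.885 g formula = 9.07 wt% Fe.
Second mineral: 43.559 g Fe in 108.914 g formula = 39.99 wt% Fe.
9.07% − 39.99% gives a difference of -30.92 percentage points.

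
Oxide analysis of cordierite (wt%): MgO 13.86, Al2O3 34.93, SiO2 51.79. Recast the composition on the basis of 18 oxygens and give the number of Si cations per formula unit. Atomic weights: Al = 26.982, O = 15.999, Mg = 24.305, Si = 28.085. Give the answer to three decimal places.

5.012 Si apfu

MgO (M=40.304): mol = 0.34389; Mg = 0.34389, O = 0.34389.
Al2O3 (M=101.961): mol = 0.34258; Al = 0.68516, O = 1.02774.
SiO2 (M=60.083): mol = 0.86197; Si = 0.86197, O = 1.72394.
ΣO = 3.09557; factor = 18/ΣO = 5.81476.
Si apfu = 0.86197 × 5.81476 = 5.012.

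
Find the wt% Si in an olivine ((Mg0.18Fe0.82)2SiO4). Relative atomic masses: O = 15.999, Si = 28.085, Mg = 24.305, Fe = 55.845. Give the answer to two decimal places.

14.60 wt%

Formula mass = 0.36*24.305 + 1.64*55.845 + 1*28.085 + 4*15.999 = 192.417 g/mol, of which 28.085 g is Si.
So Si makes up 28.085/192.417 = 0.1460 of the mass, i.e. 14.60%.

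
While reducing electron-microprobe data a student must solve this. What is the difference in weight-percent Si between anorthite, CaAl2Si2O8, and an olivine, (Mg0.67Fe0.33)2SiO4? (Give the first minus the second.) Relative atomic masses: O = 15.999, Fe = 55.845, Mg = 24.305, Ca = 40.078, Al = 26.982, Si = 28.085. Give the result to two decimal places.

2.80 percentage points

First mineral: 56.170 g Si in 278.204 g formula = 20.19 wt% Si.
Second mineral: 28.085 g Si in 161.507 g formula = 17.39 wt% Si.
20.19% − 17.39% gives a difference of 2.80 percentage points.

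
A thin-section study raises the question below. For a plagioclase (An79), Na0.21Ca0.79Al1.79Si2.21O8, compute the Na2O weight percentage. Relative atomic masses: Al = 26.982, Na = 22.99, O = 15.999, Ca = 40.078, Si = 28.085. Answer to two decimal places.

2.37 wt%

M(Na0.21Ca0.79Al1.79Si2.21O8) = 274.847 g/mol; M(Na2O) = 61.979 g/mol.
Moles Na2O per formula unit = 0.21 Na ÷ 2 = 0.1050.
Na2O fraction = (0.1050 × 61.979) / 274.847 = 6.508/274.847 = 0.0237.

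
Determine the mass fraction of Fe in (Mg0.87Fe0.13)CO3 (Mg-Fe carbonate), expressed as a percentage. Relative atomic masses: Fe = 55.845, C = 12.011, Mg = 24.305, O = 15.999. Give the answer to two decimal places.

8.21 weight percent

M((Mg0.87Fe0.13)CO3) = 88.413 g/mol.
Fe contributes 0.13 × 55.845 = 7.260 g per mole.
7.260/88.413 = 0.0821 → 8.21%.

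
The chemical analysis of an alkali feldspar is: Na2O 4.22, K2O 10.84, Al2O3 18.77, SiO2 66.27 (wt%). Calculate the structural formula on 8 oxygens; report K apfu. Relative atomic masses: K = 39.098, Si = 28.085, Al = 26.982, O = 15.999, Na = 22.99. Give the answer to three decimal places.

0.626 K apfu

4.22 wt% Na2O ÷ 61.979 g/mol = 0.06809 mol, giving 0.13618 Na and 0.06809 O.
10.84 wt% K2O ÷ 94.195 g/mol = 0.11508 mol, giving 0.23016 K and 0.11508 O.
18.77 wt% Al2O3 ÷ 101.961 g/mol = 0.18409 mol, giving 0.36818 Al and 0.55227 O.
66.27 wt% SiO2 ÷ 60.083 g/mol = 1.10297 mol, giving 1.10297 Si and 2.20594 O.
Oxygen sums to 2.94138; scaling by 8/2.94138 = 2.71981 puts the formula on 8 O.
K: 0.23016 × 2.71981 = 0.626 atoms per formula unit.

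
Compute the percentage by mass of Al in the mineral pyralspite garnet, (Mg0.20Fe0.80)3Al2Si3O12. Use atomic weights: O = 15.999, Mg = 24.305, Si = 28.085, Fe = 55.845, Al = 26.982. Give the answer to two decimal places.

11.27 weight percent

M((Mg0.20Fe0.80)3Al2Si3O12) = 478.818 g/mol.
Al contributes 2 × 26.982 = 53.964 g per mole.
53.964/478.818 = 0.1127 → 11.27%.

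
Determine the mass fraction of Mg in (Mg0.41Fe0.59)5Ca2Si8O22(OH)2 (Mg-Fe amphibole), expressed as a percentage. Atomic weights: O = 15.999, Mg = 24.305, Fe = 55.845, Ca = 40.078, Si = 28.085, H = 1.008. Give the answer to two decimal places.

5.50 mass %

Formula mass = 2.05×24.305 + 2.95×55.845 + 2×40.078 + 8×28.085 + 24×15.999 + 2×1.008 = 905.396 g/mol, of which 49.825 g is Mg.
So Mg makes up 49.825/905.396 = 0.0550 of the mass, i.e. 5.50%.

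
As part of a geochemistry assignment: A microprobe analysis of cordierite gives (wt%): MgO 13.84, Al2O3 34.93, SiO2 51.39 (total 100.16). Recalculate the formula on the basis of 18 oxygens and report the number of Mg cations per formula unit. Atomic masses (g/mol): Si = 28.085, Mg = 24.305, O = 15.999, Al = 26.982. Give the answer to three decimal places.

2.006 Mg apfu

13.84 wt% MgO ÷ 40.304 g/mol = 0.34339 mol, giving 0.34339 Mg and 0.34339 O.
34.93 wt% Al2O3 ÷ 101.961 g/mol = 0.34258 mol, giving 0.68516 Al and 1.02774 O.
51.39 wt% SiO2 ÷ 60.083 g/mol = 0.85532 mol, giving 0.85532 Si and 1.71064 O.
Oxygen sums to 3.08177; scaling by 18/3.08177 = 5.84080 puts the formula on 18 O.
Mg: 0.34339 × 5.84080 = 2.006 atoms per formula unit.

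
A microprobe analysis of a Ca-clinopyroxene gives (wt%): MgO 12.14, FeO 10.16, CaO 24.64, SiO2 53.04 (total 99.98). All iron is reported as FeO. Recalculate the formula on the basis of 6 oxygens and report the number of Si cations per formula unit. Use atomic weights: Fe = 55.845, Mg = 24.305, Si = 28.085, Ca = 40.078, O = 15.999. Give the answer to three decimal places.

2.001 Si apfu

MgO (M=40.304): mol = 0.30121; Mg = 0.30121, O = 0.30121.
FeO (M=71.844): mol = 0.14142; Fe = 0.14142, O = 0.14142.
CaO (M=56.077): mol = 0.43940; Ca = 0.43940, O = 0.43940.
SiO2 (M=60.083): mol = 0.88278; Si = 0.88278, O = 1.76556.
ΣO = 2.64759; factor = 6/ΣO = 2.26621.
Si apfu = 0.88278 × 2.26621 = 2.001.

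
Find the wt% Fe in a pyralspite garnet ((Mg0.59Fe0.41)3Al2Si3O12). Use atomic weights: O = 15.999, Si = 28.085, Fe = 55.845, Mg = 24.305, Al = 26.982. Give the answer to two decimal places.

15.54 weight percent

M((Mg0.59Fe0.41)3Al2Si3O12) = 441.916 g/mol.
Fe contributes 1.23 × 55.845 = 68.689 g per mole.
68.689/441.916 = 0.1554 → 15.54%.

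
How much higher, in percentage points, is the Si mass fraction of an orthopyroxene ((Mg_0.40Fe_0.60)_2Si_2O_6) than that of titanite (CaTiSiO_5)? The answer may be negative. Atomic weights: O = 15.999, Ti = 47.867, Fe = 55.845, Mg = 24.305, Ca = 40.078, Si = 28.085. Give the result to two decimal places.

9.21 percentage points

Si in (Mg_0.40Fe_0.60)_2Si_2O_6: molar mass 238.622 g/mol; 2×28.085 = 56.170 g → 23.54 wt%.
Si in CaTiSiO_5: molar mass 196.025 g/mol; 1×28.085 = 28.085 g → 14.33 wt%.
Difference = 23.54 − 14.33 = 9.21 percentage points.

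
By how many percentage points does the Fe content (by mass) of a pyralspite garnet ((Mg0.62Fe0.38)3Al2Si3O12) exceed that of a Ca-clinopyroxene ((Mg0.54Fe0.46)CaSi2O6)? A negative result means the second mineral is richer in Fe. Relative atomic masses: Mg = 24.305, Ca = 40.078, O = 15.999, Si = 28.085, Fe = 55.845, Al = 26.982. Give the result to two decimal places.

Fe in (Mg0.62Fe0.38)3Al2Si3O12: molar mass 439.078 g/mol; 1.14×55.845 = 63.663 g → 14.50 wt%.
Fe in (Mg0.54Fe0.46)CaSi2O6: molar mass 231.055 g/mol; 0.46×55.845 = 25.689 g → 11.12 wt%.
Difference = 14.50 − 11.12 = 3.38 percentage points.

3.38 percentage points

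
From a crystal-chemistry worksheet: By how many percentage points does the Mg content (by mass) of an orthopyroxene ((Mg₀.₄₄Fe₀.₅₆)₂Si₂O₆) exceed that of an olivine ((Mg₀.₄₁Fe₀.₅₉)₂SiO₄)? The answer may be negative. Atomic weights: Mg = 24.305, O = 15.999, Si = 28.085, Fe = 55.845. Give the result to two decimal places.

M((Mg₀.₄₄Fe₀.₅₆)₂Si₂O₆) = 236.099 g/mol, so wt% Mg = 21.388/236.099 × 100 = 9.06%.
M((Mg₀.₄₁Fe₀.₅₉)₂SiO₄) = 177.908 g/mol, so wt% Mg = 19.930/177.908 × 100 = 11.20%.
9.06 − 11.20 = -2.14 pp.

-2.14 percentage points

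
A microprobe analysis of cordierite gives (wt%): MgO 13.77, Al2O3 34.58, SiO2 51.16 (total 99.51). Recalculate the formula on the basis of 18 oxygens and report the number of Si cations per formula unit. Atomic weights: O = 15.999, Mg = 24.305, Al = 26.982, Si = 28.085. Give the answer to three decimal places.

5.005 Si apfu

MgO: 13.77/40.304 = 0.34165 mol → 0.34165 mol Mg, 0.34165 mol O.
Al2O3: 34.58/101.961 = 0.33915 mol → 0.67830 mol Al, 1.01745 mol O.
SiO2: 51.16/60.083 = 0.85149 mol → 0.85149 mol Si, 1.70298 mol O.
Total oxygen = 3.06208 mol. Normalization factor = 18/3.06208 = 5.87836.
Si per 18 O = 0.85149 × 5.87836 = 5.005.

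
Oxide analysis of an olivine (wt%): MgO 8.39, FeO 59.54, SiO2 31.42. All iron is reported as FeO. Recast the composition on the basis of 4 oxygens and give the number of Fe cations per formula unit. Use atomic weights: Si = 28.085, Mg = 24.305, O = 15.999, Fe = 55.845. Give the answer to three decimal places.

MgO (M=40.304): mol = 0.20817; Mg = 0.20817, O = 0.20817.
FeO (M=71.844): mol = 0.82874; Fe = 0.82874, O = 0.82874.
SiO2 (M=60.083): mol = 0.52294; Si = 0.52294, O = 1.04588.
ΣO = 2.08279; factor = 4/ΣO = 1.92050.
Fe apfu = 0.82874 × 1.92050 = 1.592.

1.592 Fe apfu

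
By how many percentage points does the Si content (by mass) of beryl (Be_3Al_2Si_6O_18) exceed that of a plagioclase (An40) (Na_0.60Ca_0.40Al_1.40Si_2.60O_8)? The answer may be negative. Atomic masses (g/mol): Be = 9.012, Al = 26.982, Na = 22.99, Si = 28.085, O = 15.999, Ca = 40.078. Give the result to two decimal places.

M(Be_3Al_2Si_6O_18) = 537.492 g/mol, so wt% Si = 168.510/537.492 × 100 = 31.35%.
M(Na_0.60Ca_0.40Al_1.40Si_2.60O_8) = 268.613 g/mol, so wt% Si = 73.021/268.613 × 100 = 27.18%.
31.35 − 27.18 = 4.17 pp.

4.17 percentage points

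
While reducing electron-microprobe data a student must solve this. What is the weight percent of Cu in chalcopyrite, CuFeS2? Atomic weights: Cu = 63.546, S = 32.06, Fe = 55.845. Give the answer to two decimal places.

34.63 wt%

M(CuFeS2) = 183.511 g/mol.
Cu contributes 1 × 63.546 = 63.546 g per mole.
63.546/183.511 = 0.3463 → 34.63%.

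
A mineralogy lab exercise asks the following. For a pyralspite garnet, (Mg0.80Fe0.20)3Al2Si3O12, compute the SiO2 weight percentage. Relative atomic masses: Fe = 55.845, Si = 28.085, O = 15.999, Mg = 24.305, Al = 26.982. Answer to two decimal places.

42.71 wt%

Molar mass of (Mg0.80Fe0.20)3Al2Si3O12 = 2.40×24.305 + 0.60×55.845 + 2×26.982 + 3×28.085 + 12×15.999 = 422.046 g/mol.
Each formula unit contains 3 Si, equivalent to 3/1 = 3.0000 mol SiO2.
M(SiO2) = 1×28.085 + 2×15.999 = 60.083 g/mol.
Mass of SiO2 per formula unit = 3.0000 × 60.083 = 180.249 g.
SiO2 wt% = 180.249 / 422.046 × 100 = 42.71%.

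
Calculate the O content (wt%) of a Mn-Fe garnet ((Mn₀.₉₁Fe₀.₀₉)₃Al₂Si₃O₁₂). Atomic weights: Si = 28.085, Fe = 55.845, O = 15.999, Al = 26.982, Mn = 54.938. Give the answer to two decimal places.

M((Mn₀.₉₁Fe₀.₀₉)₃Al₂Si₃O₁₂) = 495.266 g/mol.
O contributes 12 × 15.999 = 191.988 g per mole.
191.988/495.266 = 0.3876 → 38.76%.

38.76 wt%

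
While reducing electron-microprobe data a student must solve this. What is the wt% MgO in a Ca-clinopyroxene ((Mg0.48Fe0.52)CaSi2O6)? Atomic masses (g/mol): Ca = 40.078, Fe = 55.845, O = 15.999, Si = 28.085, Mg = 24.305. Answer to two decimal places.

Molar mass of (Mg0.48Fe0.52)CaSi2O6 = 0.48×24.305 + 0.52×55.845 + 1×40.078 + 2×28.085 + 6×15.999 = 232.948 g/mol.
Each formula unit contains 0.48 Mg, equivalent to 0.48/1 = 0.4800 mol MgO.
M(MgO) = 1×24.305 + 1×15.999 = 40.304 g/mol.
Mass of MgO per formula unit = 0.4800 × 40.304 = 19.346 g.
MgO wt% = 19.346 / 232.948 × 100 = 8.30%.

8.30 wt%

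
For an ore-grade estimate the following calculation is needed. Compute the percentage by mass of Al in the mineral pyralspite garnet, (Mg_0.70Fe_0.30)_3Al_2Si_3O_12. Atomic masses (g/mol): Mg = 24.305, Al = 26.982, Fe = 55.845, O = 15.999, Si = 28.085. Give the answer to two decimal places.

12.51 weight percent

M((Mg_0.70Fe_0.30)_3Al_2Si_3O_12) = 431.508 g/mol.
Al contributes 2 × 26.982 = 53.964 g per mole.
53.964/431.508 = 0.1251 → 12.51%.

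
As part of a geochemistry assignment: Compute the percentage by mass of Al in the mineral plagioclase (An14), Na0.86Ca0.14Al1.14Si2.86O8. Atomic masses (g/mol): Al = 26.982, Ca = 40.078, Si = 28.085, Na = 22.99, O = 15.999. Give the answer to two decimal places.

11.63 wt%

Formula mass = 0.86×22.99 + 0.14×40.078 + 1.14×26.982 + 2.86×28.085 + 8×15.999 = 264.457 g/mol, of which 30.759 g is Al.
So Al makes up 30.759/264.457 = 0.1163 of the mass, i.e. 11.63%.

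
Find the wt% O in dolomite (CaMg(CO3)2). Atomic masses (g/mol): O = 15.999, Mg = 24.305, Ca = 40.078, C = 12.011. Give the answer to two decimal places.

52.06 wt%

Formula mass = 1*40.078 + 1*24.305 + 2*12.011 + 6*15.999 = 184.399 g/mol, of which 95.994 g is O.
So O makes up 95.994/184.399 = 0.5206 of the mass, i.e. 52.06%.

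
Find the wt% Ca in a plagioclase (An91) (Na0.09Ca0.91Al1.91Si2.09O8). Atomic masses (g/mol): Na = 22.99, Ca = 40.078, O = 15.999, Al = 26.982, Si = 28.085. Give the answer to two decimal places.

13.18 wt%

Formula mass = 0.09·22.99 + 0.91·40.078 + 1.91·26.982 + 2.09·28.085 + 8·15.999 = 276.765 g/mol, of which 36.471 g is Ca.
So Ca makes up 36.471/276.765 = 0.1318 of the mass, i.e. 13.18%.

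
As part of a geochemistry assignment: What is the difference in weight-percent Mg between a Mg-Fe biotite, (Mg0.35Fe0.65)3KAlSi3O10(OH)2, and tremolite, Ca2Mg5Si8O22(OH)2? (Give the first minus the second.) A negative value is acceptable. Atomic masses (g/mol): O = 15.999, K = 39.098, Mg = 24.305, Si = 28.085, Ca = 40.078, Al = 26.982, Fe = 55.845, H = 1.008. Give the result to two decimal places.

-9.63 percentage points

First mineral: 25.520 g Mg in 478.757 g formula = 5.33 wt% Mg.
Second mineral: 121.525 g Mg in 812.353 g formula = 14.96 wt% Mg.
5.33% − 14.96% gives a difference of -9.63 percentage points.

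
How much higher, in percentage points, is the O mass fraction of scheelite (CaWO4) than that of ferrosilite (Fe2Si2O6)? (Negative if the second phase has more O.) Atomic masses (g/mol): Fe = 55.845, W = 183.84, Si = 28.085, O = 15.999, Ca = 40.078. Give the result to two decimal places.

First mineral: 63.996 g O in 287.914 g formula = 22.23 wt% O.
Second mineral: 95.994 g O in 263.854 g formula = 36.38 wt% O.
22.23% − 36.38% gives a difference of -14.15 percentage points.

-14.15 percentage points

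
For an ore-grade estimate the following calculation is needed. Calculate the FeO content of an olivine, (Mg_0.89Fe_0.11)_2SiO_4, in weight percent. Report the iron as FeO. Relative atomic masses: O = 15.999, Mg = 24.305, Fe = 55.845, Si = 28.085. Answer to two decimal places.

10.71 wt%

Molar mass of (Mg_0.89Fe_0.11)_2SiO_4 = 1.78*24.305 + 0.22*55.845 + 1*28.085 + 4*15.999 = 147.630 g/mol.
Each formula unit contains 0.22 Fe, equivalent to 0.22/1 = 0.2200 mol FeO.
M(FeO) = 1×55.845 + 1×15.999 = 71.844 g/mol.
Mass of FeO per formula unit = 0.2200 × 71.844 = 15.806 g.
FeO wt% = 15.806 / 147.630 × 100 = 10.71%.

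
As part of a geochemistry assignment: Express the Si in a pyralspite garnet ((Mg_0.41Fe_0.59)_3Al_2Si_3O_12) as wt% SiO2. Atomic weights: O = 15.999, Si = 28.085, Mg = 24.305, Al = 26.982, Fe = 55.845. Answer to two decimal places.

39.27 wt%

M((Mg_0.41Fe_0.59)_3Al_2Si_3O_12) = 458.948 g/mol; M(SiO2) = 60.083 g/mol.
Moles SiO2 per formula unit = 3 Si ÷ 1 = 3.0000.
SiO2 fraction = (3.0000 × 60.083) / 458.948 = 180.249/458.948 = 0.3927.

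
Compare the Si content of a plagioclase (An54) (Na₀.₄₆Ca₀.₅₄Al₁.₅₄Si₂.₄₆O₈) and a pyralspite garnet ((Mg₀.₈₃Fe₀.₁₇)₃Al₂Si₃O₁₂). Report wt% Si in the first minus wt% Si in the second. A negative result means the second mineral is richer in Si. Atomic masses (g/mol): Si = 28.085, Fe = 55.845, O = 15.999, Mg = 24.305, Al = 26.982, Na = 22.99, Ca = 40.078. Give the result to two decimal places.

Si in Na₀.₄₆Ca₀.₅₄Al₁.₅₄Si₂.₄₆O₈: molar mass 270.851 g/mol; 2.46×28.085 = 69.089 g → 25.51 wt%.
Si in (Mg₀.₈₃Fe₀.₁₇)₃Al₂Si₃O₁₂: molar mass 419.207 g/mol; 3×28.085 = 84.255 g → 20.10 wt%.
Difference = 25.51 − 20.10 = 5.41 percentage points.

5.41 percentage points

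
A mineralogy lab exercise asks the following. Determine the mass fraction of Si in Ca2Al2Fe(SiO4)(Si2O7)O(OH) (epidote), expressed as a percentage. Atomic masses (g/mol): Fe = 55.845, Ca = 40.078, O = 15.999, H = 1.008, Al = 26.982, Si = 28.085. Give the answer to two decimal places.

M(Ca2Al2Fe(SiO4)(Si2O7)O(OH)) = 483.215 g/mol.
Si contributes 3 × 28.085 = 84.255 g per mole.
84.255/483.215 = 0.1744 → 17.44%.

17.44 wt%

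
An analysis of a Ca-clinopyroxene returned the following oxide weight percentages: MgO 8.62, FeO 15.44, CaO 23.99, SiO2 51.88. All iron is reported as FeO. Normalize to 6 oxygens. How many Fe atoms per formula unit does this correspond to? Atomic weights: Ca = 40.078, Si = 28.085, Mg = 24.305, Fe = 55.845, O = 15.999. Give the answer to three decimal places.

MgO (M=40.304): mol = 0.21387; Mg = 0.21387, O = 0.21387.
FeO (M=71.844): mol = 0.21491; Fe = 0.21491, O = 0.21491.
CaO (M=56.077): mol = 0.42780; Ca = 0.42780, O = 0.42780.
SiO2 (M=60.083): mol = 0.86347; Si = 0.86347, O = 1.72694.
ΣO = 2.58352; factor = 6/ΣO = 2.32241.
Fe apfu = 0.21491 × 2.32241 = 0.499.

0.499 Fe apfu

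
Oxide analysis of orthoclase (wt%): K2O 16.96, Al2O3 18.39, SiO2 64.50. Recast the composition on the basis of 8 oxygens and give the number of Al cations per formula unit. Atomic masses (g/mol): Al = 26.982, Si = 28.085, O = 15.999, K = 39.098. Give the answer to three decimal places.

1.006 Al apfu

16.96 wt% K2O ÷ 94.195 g/mol = 0.18005 mol, giving 0.36010 K and 0.18005 O.
18.39 wt% Al2O3 ÷ 101.961 g/mol = 0.18036 mol, giving 0.36072 Al and 0.54108 O.
64.50 wt% SiO2 ÷ 60.083 g/mol = 1.07351 mol, giving 1.07351 Si and 2.14702 O.
Oxygen sums to 2.86815; scaling by 8/2.86815 = 2.78925 puts the formula on 8 O.
Al: 0.36072 × 2.78925 = 1.006 atoms per formula unit.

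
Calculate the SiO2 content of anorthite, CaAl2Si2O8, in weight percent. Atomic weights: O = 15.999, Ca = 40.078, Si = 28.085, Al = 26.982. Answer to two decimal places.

43.19 wt%

M(CaAl2Si2O8) = 278.204 g/mol; M(SiO2) = 60.083 g/mol.
Moles SiO2 per formula unit = 2 Si ÷ 1 = 2.0000.
SiO2 fraction = (2.0000 × 60.083) / 278.204 = 120.166/278.204 = 0.4319.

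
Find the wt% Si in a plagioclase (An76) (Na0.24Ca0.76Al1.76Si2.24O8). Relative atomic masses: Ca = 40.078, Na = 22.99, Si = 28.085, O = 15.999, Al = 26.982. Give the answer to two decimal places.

M(Na0.24Ca0.76Al1.76Si2.24O8) = 274.368 g/mol.
Si contributes 2.24 × 28.085 = 62.910 g per mole.
62.910/274.368 = 0.2293 → 22.93%.

22.93 wt%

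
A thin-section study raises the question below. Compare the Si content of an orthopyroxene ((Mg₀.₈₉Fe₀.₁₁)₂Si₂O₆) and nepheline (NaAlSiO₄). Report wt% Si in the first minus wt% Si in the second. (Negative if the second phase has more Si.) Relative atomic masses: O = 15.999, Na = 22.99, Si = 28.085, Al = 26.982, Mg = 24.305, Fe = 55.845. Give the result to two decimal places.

M((Mg₀.₈₉Fe₀.₁₁)₂Si₂O₆) = 207.713 g/mol, so wt% Si = 56.170/207.713 × 100 = 27.04%.
M(NaAlSiO₄) = 142.053 g/mol, so wt% Si = 28.085/142.053 × 100 = 19.77%.
27.04 − 19.77 = 7.27 pp.

7.27 percentage points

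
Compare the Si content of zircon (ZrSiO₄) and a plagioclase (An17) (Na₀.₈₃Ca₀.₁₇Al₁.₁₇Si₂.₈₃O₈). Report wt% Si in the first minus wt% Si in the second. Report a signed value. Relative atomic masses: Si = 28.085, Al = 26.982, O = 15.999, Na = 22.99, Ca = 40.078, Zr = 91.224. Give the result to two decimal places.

Si in ZrSiO₄: molar mass 183.305 g/mol; 1×28.085 = 28.085 g → 15.32 wt%.
Si in Na₀.₈₃Ca₀.₁₇Al₁.₁₇Si₂.₈₃O₈: molar mass 264.936 g/mol; 2.83×28.085 = 79.481 g → 30.00 wt%.
Difference = 15.32 − 30.00 = -14.68 percentage points.

-14.68 percentage points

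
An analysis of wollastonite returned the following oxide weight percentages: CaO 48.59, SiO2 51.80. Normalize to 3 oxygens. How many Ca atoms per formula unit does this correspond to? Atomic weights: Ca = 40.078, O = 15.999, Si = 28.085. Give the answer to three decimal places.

1.003 Ca apfu

48.59 wt% CaO ÷ 56.077 g/mol = 0.86649 mol, giving 0.86649 Ca and 0.86649 O.
51.80 wt% SiO2 ÷ 60.083 g/mol = 0.86214 mol, giving 0.86214 Si and 1.72428 O.
Oxygen sums to 2.59077; scaling by 3/2.59077 = 1.15796 puts the formula on 3 O.
Ca: 0.86649 × 1.15796 = 1.003 atoms per formula unit.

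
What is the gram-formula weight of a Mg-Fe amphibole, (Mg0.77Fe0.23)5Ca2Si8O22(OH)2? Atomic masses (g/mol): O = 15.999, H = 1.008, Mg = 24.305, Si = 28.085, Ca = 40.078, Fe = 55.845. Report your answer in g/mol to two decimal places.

848.62 g/mol

The formula mass is the sum 3.85×24.305 + 1.15×55.845 + 2×40.078 + 8×28.085 + 24×15.999 + 2×1.008.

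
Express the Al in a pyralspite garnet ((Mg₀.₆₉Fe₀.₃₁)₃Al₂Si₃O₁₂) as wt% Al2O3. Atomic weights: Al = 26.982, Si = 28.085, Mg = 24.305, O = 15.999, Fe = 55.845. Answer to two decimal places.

23.58 wt%

Formula mass = 432.454 g/mol.
2 Al → 1.0000 mol Al2O3 per formula unit; M(Al2O3) = 101.961, so Al2O3 mass = 101.961 g.
101.961/432.454 × 100 = 23.58 wt%.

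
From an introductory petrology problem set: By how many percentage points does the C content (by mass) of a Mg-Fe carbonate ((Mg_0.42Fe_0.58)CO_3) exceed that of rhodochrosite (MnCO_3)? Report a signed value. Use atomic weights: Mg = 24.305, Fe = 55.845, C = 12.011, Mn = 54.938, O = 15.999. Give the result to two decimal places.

1.26 percentage points

First mineral: 12.011 g C in 102.606 g formula = 11.71 wt% C.
Second mineral: 12.011 g C in 114.946 g formula = 10.45 wt% C.
11.71% − 10.45% gives a difference of 1.26 percentage points.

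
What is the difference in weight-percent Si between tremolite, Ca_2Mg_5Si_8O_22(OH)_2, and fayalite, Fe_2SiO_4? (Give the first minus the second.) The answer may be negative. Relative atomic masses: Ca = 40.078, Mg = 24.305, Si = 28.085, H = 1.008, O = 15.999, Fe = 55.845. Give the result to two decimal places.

First mineral: 224.680 g Si in 812.353 g formula = 27.66 wt% Si.
Second mineral: 28.085 g Si in 203.771 g formula = 13.78 wt% Si.
27.66% − 13.78% gives a difference of 13.88 percentage points.

13.88 percentage points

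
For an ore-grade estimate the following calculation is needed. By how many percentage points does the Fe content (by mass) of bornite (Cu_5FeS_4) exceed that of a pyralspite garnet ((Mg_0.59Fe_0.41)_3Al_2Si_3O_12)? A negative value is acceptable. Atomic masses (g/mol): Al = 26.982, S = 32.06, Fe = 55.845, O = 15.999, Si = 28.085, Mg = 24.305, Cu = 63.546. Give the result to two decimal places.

M(Cu_5FeS_4) = 501.815 g/mol, so wt% Fe = 55.845/501.815 × 100 = 11.13%.
M((Mg_0.59Fe_0.41)_3Al_2Si_3O_12) = 441.916 g/mol, so wt% Fe = 68.689/441.916 × 100 = 15.54%.
11.13 − 15.54 = -4.41 pp.

-4.41 percentage points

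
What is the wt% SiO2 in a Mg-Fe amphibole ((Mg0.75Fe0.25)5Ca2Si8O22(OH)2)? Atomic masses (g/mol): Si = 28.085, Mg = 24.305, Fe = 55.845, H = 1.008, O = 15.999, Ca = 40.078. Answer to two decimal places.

M((Mg0.75Fe0.25)5Ca2Si8O22(OH)2) = 851.778 g/mol; M(SiO2) = 60.083 g/mol.
Moles SiO2 per formula unit = 8 Si ÷ 1 = 8.0000.
SiO2 fraction = (8.0000 × 60.083) / 851.778 = 480.664/851.778 = 0.5643.

56.43 wt%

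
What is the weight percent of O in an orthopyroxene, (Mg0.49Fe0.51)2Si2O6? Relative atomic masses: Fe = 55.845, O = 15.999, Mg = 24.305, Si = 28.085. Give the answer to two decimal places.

41.21 weight percent

Formula mass = 0.98*24.305 + 1.02*55.845 + 2*28.085 + 6*15.999 = 232.945 g/mol, of which 95.994 g is O.
So O makes up 95.994/232.945 = 0.4121 of the mass, i.e. 41.21%.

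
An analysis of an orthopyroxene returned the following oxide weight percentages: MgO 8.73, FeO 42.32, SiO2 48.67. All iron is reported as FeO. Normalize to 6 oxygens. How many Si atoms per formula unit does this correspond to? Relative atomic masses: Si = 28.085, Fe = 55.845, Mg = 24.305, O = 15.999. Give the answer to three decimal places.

MgO: 8.73/40.304 = 0.21660 mol → 0.21660 mol Mg, 0.21660 mol O.
FeO: 42.32/71.844 = 0.58905 mol → 0.58905 mol Fe, 0.58905 mol O.
SiO2: 48.67/60.083 = 0.81005 mol → 0.81005 mol Si, 1.62010 mol O.
Total oxygen = 2.42575 mol. Normalization factor = 6/2.42575 = 2.47346.
Si per 6 O = 0.81005 × 2.47346 = 2.004.

2.004 Si apfu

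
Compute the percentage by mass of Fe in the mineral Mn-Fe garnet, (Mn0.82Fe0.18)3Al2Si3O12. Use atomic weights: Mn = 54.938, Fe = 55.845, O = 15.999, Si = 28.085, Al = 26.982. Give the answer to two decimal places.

6.09 wt%

Molar mass of (Mn0.82Fe0.18)3Al2Si3O12: 2.46*54.938 + 0.54*55.845 + 2*26.982 + 3*28.085 + 12*15.999 = 495.511 g/mol.
Mass of Fe per formula unit: 0.54 × 55.845 = 30.156 g.
Weight fraction Fe = 30.156 / 495.511 = 0.0609.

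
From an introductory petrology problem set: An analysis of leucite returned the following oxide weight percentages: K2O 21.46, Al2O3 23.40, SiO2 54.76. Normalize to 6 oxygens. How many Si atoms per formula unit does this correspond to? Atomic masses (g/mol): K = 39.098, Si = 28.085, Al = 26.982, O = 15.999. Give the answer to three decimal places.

1.996 Si apfu

21.46 wt% K2O ÷ 94.195 g/mol = 0.22783 mol, giving 0.45566 K and 0.22783 O.
23.40 wt% Al2O3 ÷ 101.961 g/mol = 0.22950 mol, giving 0.45900 Al and 0.68850 O.
54.76 wt% SiO2 ÷ 60.083 g/mol = 0.91141 mol, giving 0.91141 Si and 1.82282 O.
Oxygen sums to 2.73915; scaling by 6/2.73915 = 2.19046 puts the formula on 6 O.
Si: 0.91141 × 2.19046 = 1.996 atoms per formula unit.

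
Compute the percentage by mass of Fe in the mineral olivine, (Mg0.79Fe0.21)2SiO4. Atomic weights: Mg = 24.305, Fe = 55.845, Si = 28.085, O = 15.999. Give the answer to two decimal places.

Formula mass = 1.58·24.305 + 0.42·55.845 + 1·28.085 + 4·15.999 = 153.938 g/mol, of which 23.455 g is Fe.
So Fe makes up 23.455/153.938 = 0.1524 of the mass, i.e. 15.24%.

15.24 mass %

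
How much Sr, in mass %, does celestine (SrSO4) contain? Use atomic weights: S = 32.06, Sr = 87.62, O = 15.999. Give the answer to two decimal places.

47.70 mass %

Formula mass = 1*87.62 + 1*32.06 + 4*15.999 = 183.676 g/mol, of which 87.620 g is Sr.
So Sr makes up 87.620/183.676 = 0.4770 of the mass, i.e. 47.70%.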